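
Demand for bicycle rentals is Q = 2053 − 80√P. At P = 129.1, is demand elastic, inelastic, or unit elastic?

Q = 1144.023, dQ/dP = -3.520.
ε = (dQ/dP)(P/Q) ≈ -0.397.
|ε| = 0.40 < 1.

inelastic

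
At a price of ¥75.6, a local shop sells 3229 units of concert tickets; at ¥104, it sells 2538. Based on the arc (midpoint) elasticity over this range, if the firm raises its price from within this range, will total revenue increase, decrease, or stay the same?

increase

Arc ε = (-691/28.4)(89.80/2883.5) ≈ -0.758.
|ε| = 0.76 < 1, so demand is inelastic. A price rise therefore raises total revenue.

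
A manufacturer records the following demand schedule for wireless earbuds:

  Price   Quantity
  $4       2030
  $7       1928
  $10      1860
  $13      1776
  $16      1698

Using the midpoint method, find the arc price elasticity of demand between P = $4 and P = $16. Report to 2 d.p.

At P = 4, Q = 2030; at P = 16, Q = 1698.
ΔQ = -332, ΔP = 12. Midpoints: P̄ = 10.00, Q̄ = 1864.0.
ε = (ΔQ/ΔP)(P̄/Q̄) = (-332/12)(10.00/1864.0).

-0.15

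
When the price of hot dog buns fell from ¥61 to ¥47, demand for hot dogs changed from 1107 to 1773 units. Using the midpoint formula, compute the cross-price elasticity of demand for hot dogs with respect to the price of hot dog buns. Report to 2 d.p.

ΔQ_x = 1773 − 1107 = 666; ΔP_y = 47 − 61 = -14.
Midpoints: P̄_y = 54.00, Q̄_x = 1440.0.
ε_xy = (ΔQ_x/ΔP_y)(P̄_y/Q̄_x) = (666/-14)(54.00/1440.0).

-1.78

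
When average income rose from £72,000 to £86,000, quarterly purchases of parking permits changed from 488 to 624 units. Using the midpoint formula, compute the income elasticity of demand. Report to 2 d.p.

ΔQ = 136, ΔI = 14000. Midpoints: Ī = 79,000, Q̄ = 556.0.
ε_I = (ΔQ/ΔI)(Ī/Q̄) = (136/14000)(79000/556.0).
ε_I > 0, so the good is normal.

1.38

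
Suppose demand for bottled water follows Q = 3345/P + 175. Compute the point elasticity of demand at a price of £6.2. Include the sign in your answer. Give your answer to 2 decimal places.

-0.76

At P = 6.2, Q = 714.516.
dQ/dP = −3345/P² = -87.019.
ε = (dQ/dP)(P/Q) = (-87.019)(6.2/714.516).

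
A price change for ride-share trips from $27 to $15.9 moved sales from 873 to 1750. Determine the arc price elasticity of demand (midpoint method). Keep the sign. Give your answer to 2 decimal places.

-1.29

ΔQ = 1750 − 873 = 877; ΔP = 15.9 − 27 = -11.1.
Midpoints: P̄ = 21.45, Q̄ = 1311.5.
ε = (ΔQ/ΔP)(P̄/Q̄) = (877/-11.1)(21.45/1311.5).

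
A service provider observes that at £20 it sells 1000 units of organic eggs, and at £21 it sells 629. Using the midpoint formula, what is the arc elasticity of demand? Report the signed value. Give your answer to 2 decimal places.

-9.34

ΔQ = 629 − 1000 = -371; ΔP = 21 − 20 = 1.
Midpoints: P̄ = 20.50, Q̄ = 814.5.
ε = (ΔQ/ΔP)(P̄/Q̄) = (-371/1)(20.50/814.5).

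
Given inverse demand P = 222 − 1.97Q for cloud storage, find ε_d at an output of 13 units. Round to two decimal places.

-7.67

At Q = 13, P = 222 − 1.97(13) = 196.39.
dP/dQ = −1.97, so dQ/dP = 1/(−1.97) = -0.508.
ε = (dQ/dP)(P/Q) = (-0.508)(196.39/13).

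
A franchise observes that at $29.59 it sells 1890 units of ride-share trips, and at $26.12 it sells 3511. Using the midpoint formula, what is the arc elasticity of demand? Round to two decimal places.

ΔQ = 3511 − 1890 = 1621; ΔP = 26.12 − 29.59 = -3.47.
Midpoints: P̄ = 27.86, Q̄ = 2700.5.
ε = (ΔQ/ΔP)(P̄/Q̄) = (1621/-3.47)(27.86/2700.5).

-4.82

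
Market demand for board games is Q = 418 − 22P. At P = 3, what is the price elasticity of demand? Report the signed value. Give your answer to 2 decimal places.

At P = 3, Q = 352.
dQ/dP = −22.
ε = (dQ/dP)(P/Q) = (-22)(3/352).

-0.19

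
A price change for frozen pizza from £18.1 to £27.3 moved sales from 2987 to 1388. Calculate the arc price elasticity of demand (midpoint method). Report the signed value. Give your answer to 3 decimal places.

-1.804

ΔQ = 1388 − 2987 = -1599; ΔP = 27.3 − 18.1 = 9.2.
Midpoints: P̄ = 22.70, Q̄ = 2187.5.
ε = (ΔQ/ΔP)(P̄/Q̄) = (-1599/9.2)(22.70/2187.5).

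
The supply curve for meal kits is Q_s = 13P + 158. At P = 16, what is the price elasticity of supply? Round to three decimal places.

0.568

At P = 16, Q_s = 366.
dQ_s/dP = 13.
ε_s = (dQ_s/dP)(P/Q_s) = (13)(16/366).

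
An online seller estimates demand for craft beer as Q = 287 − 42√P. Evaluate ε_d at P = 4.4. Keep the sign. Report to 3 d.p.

At P = 4.4, Q = 198.900.
dQ/dP = −42/(2√P) = -10.011.
ε = (dQ/dP)(P/Q) = (-10.011)(4.4/198.900).

-0.221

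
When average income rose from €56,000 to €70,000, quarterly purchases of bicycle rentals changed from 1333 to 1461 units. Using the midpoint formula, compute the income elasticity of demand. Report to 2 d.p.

0.41

ΔQ = 128, ΔI = 14000. Midpoints: Ī = 63,000, Q̄ = 1397.0.
ε_I = (ΔQ/ΔI)(Ī/Q̄) = (128/14000)(63000/1397.0).
ε_I > 0, so the good is normal.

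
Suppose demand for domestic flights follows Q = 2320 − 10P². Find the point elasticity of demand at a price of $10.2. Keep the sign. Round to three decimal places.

At P = 10.2, Q = 1279.600.
dQ/dP = −20P = -204.
ε = (dQ/dP)(P/Q) = (-204)(10.2/1279.600).

-1.626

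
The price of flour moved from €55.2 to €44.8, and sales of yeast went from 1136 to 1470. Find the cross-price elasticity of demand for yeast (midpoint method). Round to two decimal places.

ΔQ_x = 1470 − 1136 = 334; ΔP_y = 44.8 − 55.2 = -10.4.
Midpoints: P̄_y = 50.00, Q̄_x = 1303.0.
ε_xy = (ΔQ_x/ΔP_y)(P̄_y/Q̄_x) = (334/-10.4)(50.00/1303.0).

-1.23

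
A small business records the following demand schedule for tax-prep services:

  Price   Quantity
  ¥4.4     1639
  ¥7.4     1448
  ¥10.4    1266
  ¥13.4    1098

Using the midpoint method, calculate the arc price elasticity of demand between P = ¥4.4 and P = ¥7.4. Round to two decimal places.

-0.24

At P = 4.4, Q = 1639; at P = 7.4, Q = 1448.
ΔQ = -191, ΔP = 3.0. Midpoints: P̄ = 5.90, Q̄ = 1543.5.
ε = (ΔQ/ΔP)(P̄/Q̄) = (-191/3.0)(5.90/1543.5).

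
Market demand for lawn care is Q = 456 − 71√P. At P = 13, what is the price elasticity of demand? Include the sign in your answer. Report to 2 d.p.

-0.64

At P = 13, Q = 200.006.
dQ/dP = −71/(2√P) = -9.846.
ε = (dQ/dP)(P/Q) = (-9.846)(13/200.006).
|ε| < 1, so demand is inelastic at this price.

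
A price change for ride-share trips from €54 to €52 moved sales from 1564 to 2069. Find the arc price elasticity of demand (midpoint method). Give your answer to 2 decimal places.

-7.37

ΔQ = 2069 − 1564 = 505; ΔP = 52 − 54 = -2.
Midpoints: P̄ = 53.00, Q̄ = 1816.5.
ε = (ΔQ/ΔP)(P̄/Q̄) = (505/-2)(53.00/1816.5).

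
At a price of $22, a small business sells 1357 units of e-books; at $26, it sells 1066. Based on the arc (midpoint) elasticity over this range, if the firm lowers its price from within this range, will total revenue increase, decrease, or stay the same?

increase

Arc ε = (-291/4)(24.00/1211.5) ≈ -1.441.
|ε| = 1.44 > 1, so demand is elastic. A price cut therefore raises total revenue.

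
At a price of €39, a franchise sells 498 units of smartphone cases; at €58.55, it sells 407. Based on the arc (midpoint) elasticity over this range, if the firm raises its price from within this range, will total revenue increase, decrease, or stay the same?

increase

Arc ε = (-91/19.55)(48.77/452.5) ≈ -0.502.
|ε| = 0.50 < 1, so demand is inelastic. A price rise therefore raises total revenue.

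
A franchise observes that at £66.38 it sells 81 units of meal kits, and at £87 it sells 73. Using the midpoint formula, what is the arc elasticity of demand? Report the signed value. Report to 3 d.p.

ΔQ = 73 − 81 = -8; ΔP = 87 − 66.38 = 20.62.
Midpoints: P̄ = 76.69, Q̄ = 77.0.
ε = (ΔQ/ΔP)(P̄/Q̄) = (-8/20.62)(76.69/77.0).

-0.386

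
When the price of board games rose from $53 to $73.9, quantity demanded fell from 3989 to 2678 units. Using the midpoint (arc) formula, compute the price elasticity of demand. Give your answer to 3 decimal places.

-1.194

ΔQ = 2678 − 3989 = -1311; ΔP = 73.9 − 53 = 20.9.
Midpoints: P̄ = 63.45, Q̄ = 3333.5.
ε = (ΔQ/ΔP)(P̄/Q̄) = (-1311/20.9)(63.45/3333.5).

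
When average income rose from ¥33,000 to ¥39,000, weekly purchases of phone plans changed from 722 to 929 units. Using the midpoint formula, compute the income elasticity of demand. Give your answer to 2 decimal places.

1.50

ΔQ = 207, ΔI = 6000. Midpoints: Ī = 36,000, Q̄ = 825.5.
ε_I = (ΔQ/ΔI)(Ī/Q̄) = (207/6000)(36000/825.5).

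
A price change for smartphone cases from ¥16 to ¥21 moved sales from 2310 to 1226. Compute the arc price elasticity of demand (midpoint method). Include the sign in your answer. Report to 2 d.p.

-2.27

ΔQ = 1226 − 2310 = -1084; ΔP = 21 − 16 = 5.
Midpoints: P̄ = 18.50, Q̄ = 1768.0.
ε = (ΔQ/ΔP)(P̄/Q̄) = (-1084/5)(18.50/1768.0).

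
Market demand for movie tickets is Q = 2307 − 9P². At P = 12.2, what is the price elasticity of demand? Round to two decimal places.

At P = 12.2, Q = 967.440.
dQ/dP = −18P = -219.600.
ε = (dQ/dP)(P/Q) = (-219.600)(12.2/967.440).

-2.77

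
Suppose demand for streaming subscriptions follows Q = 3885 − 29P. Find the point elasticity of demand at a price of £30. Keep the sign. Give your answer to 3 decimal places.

At P = 30, Q = 3015.
dQ/dP = −29.
ε = (dQ/dP)(P/Q) = (-29)(30/3015).

-0.289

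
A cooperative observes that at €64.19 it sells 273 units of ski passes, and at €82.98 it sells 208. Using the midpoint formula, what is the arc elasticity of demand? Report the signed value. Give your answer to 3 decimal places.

ΔQ = 208 − 273 = -65; ΔP = 82.98 − 64.19 = 18.79.
Midpoints: P̄ = 73.59, Q̄ = 240.5.
ε = (ΔQ/ΔP)(P̄/Q̄) = (-65/18.79)(73.59/240.5).

-1.058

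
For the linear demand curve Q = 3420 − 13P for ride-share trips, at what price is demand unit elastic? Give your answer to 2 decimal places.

For linear demand Q = a − bP, ε = −bP/(a − bP). |ε| = 1 when bP = a − bP, i.e. P = a/(2b).
P = 3420/(2·13) = 3420/26 = 131.5385.

131.54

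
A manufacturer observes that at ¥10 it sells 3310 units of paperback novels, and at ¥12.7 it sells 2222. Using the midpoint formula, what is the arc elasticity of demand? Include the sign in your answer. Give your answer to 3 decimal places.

ΔQ = 2222 − 3310 = -1088; ΔP = 12.7 − 10 = 2.7.
Midpoints: P̄ = 11.35, Q̄ = 2766.0.
ε = (ΔQ/ΔP)(P̄/Q̄) = (-1088/2.7)(11.35/2766.0).

-1.654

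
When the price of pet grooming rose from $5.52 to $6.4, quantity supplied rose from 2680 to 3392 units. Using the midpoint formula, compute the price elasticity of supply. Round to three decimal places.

1.588

ΔQ = 3392 − 2680 = 712; ΔP = 6.4 − 5.52 = 0.88.
Midpoints: P̄ = 5.96, Q̄ = 3036.0.
ε_s = (ΔQ/ΔP)(P̄/Q̄) = (712/0.88)(5.96/3036.0).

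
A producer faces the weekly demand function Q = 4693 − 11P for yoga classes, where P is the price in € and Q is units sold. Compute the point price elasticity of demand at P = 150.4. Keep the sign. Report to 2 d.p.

-0.54

At P = 150.4, Q = 3038.600.
dQ/dP = −11.
ε = (dQ/dP)(P/Q) = (-11)(150.4/3038.600).
|ε| < 1, so demand is inelastic at this price.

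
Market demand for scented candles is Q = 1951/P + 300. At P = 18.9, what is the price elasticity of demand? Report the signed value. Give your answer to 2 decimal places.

At P = 18.9, Q = 403.228.
dQ/dP = −1951/P² = -5.462.
ε = (dQ/dP)(P/Q) = (-5.462)(18.9/403.228).

-0.26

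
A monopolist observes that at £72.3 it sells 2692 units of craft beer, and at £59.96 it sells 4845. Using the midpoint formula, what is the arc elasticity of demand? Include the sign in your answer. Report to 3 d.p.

ΔQ = 4845 − 2692 = 2153; ΔP = 59.96 − 72.3 = -12.34.
Midpoints: P̄ = 66.13, Q̄ = 3768.5.
ε = (ΔQ/ΔP)(P̄/Q̄) = (2153/-12.34)(66.13/3768.5).

-3.062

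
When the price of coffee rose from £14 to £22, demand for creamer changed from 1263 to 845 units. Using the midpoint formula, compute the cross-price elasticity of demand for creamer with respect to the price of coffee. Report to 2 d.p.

ΔQ_x = 845 − 1263 = -418; ΔP_y = 22 − 14 = 8.
Midpoints: P̄_y = 18.00, Q̄_x = 1054.0.
ε_xy = (ΔQ_x/ΔP_y)(P̄_y/Q̄_x) = (-418/8)(18.00/1054.0).
ε_xy < 0, so the goods are complements.

-0.89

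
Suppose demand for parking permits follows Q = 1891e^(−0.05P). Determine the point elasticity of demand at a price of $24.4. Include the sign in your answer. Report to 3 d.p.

At P = 24.4, Q = 558.280.
dQ/dP = −0.05·1891e^(−0.05P) = −0.05Q = -27.914.
ε = (dQ/dP)(P/Q) = (-27.914)(24.4/558.280).

-1.220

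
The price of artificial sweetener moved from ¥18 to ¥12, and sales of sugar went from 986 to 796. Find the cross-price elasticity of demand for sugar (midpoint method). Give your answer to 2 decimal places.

ΔQ_x = 796 − 986 = -190; ΔP_y = 12 − 18 = -6.
Midpoints: P̄_y = 15.00, Q̄_x = 891.0.
ε_xy = (ΔQ_x/ΔP_y)(P̄_y/Q̄_x) = (-190/-6)(15.00/891.0).

0.53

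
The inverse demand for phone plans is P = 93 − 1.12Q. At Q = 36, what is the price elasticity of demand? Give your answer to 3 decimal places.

At Q = 36, P = 93 − 1.12(36) = 52.68.
dP/dQ = −1.12, so dQ/dP = 1/(−1.12) = -0.893.
ε = (dQ/dP)(P/Q) = (-0.893)(52.68/36).

-1.307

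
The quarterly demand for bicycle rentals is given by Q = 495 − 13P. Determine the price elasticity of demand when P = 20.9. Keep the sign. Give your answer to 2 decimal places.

-1.22

At P = 20.9, Q = 223.300.
dQ/dP = −13.
ε = (dQ/dP)(P/Q) = (-13)(20.9/223.300).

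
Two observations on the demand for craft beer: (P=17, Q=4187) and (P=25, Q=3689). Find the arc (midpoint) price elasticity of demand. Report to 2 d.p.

-0.33

ΔQ = 3689 − 4187 = -498; ΔP = 25 − 17 = 8.
Midpoints: P̄ = 21.00, Q̄ = 3938.0.
ε = (ΔQ/ΔP)(P̄/Q̄) = (-498/8)(21.00/3938.0).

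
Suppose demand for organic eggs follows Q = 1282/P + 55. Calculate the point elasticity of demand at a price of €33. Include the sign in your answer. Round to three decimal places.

At P = 33, Q = 93.848.
dQ/dP = −1282/P² = -1.177.
ε = (dQ/dP)(P/Q) = (-1.177)(33/93.848).

-0.414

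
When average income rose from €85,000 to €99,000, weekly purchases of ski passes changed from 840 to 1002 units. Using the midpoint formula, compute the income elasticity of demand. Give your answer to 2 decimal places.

ΔQ = 162, ΔI = 14000. Midpoints: Ī = 92,000, Q̄ = 921.0.
ε_I = (ΔQ/ΔI)(Ī/Q̄) = (162/14000)(92000/921.0).

1.16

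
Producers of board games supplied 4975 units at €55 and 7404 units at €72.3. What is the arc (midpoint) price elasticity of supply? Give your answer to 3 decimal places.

1.444

ΔQ = 7404 − 4975 = 2429; ΔP = 72.3 − 55 = 17.3.
Midpoints: P̄ = 63.65, Q̄ = 6189.5.
ε_s = (ΔQ/ΔP)(P̄/Q̄) = (2429/17.3)(63.65/6189.5).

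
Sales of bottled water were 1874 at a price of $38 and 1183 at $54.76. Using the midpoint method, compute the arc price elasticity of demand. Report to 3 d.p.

-1.251

ΔQ = 1183 − 1874 = -691; ΔP = 54.76 − 38 = 16.76.
Midpoints: P̄ = 46.38, Q̄ = 1528.5.
ε = (ΔQ/ΔP)(P̄/Q̄) = (-691/16.76)(46.38/1528.5).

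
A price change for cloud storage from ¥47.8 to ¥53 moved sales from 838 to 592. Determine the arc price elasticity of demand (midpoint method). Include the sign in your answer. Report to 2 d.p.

-3.33

ΔQ = 592 − 838 = -246; ΔP = 53 − 47.8 = 5.2.
Midpoints: P̄ = 50.40, Q̄ = 715.0.
ε = (ΔQ/ΔP)(P̄/Q̄) = (-246/5.2)(50.40/715.0).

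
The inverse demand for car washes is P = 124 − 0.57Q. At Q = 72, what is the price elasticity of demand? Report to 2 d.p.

At Q = 72, P = 124 − 0.57(72) = 82.96.
dP/dQ = −0.57, so dQ/dP = 1/(−0.57) = -1.754.
ε = (dQ/dP)(P/Q) = (-1.754)(82.96/72).

-2.02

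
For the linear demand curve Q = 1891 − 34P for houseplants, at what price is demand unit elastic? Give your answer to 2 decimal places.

For linear demand Q = a − bP, ε = −bP/(a − bP). |ε| = 1 when bP = a − bP, i.e. P = a/(2b).
P = 1891/(2·34) = 1891/68 = 27.8088.

27.81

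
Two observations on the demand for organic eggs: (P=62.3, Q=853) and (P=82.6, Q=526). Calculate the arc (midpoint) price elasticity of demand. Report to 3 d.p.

ΔQ = 526 − 853 = -327; ΔP = 82.6 − 62.3 = 20.3.
Midpoints: P̄ = 72.45, Q̄ = 689.5.
ε = (ΔQ/ΔP)(P̄/Q̄) = (-327/20.3)(72.45/689.5).

-1.693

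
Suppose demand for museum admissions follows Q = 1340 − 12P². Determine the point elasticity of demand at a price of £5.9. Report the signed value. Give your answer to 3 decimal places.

At P = 5.9, Q = 922.280.
dQ/dP = −24P = -141.600.
ε = (dQ/dP)(P/Q) = (-141.600)(5.9/922.280).

-0.906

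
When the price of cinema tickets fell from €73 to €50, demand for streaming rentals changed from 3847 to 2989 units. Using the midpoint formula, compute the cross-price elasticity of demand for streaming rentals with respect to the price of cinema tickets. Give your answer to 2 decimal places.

0.67

ΔQ_x = 2989 − 3847 = -858; ΔP_y = 50 − 73 = -23.
Midpoints: P̄_y = 61.50, Q̄_x = 3418.0.
ε_xy = (ΔQ_x/ΔP_y)(P̄_y/Q̄_x) = (-858/-23)(61.50/3418.0).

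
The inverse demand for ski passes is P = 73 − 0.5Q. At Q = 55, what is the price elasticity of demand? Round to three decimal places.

At Q = 55, P = 73 − 0.5(55) = 45.50.
dP/dQ = −0.5, so dQ/dP = 1/(−0.5) = -2.000.
ε = (dQ/dP)(P/Q) = (-2.000)(45.50/55).

-1.655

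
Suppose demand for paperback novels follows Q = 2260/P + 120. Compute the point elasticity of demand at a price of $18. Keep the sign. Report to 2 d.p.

At P = 18, Q = 245.556.
dQ/dP = −2260/P² = -6.975.
ε = (dQ/dP)(P/Q) = (-6.975)(18/245.556).

-0.51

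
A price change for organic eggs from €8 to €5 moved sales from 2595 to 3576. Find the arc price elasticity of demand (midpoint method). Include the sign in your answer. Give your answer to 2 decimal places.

-0.69

ΔQ = 3576 − 2595 = 981; ΔP = 5 − 8 = -3.
Midpoints: P̄ = 6.50, Q̄ = 3085.5.
ε = (ΔQ/ΔP)(P̄/Q̄) = (981/-3)(6.50/3085.5).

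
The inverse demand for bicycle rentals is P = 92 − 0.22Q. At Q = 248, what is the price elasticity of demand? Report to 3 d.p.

-0.686

At Q = 248, P = 92 − 0.22(248) = 37.44.
dP/dQ = −0.22, so dQ/dP = 1/(−0.22) = -4.545.
ε = (dQ/dP)(P/Q) = (-4.545)(37.44/248).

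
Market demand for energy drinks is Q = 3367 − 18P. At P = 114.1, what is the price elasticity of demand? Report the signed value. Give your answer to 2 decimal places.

-1.56

At P = 114.1, Q = 1313.200.
dQ/dP = −18.
ε = (dQ/dP)(P/Q) = (-18)(114.1/1313.200).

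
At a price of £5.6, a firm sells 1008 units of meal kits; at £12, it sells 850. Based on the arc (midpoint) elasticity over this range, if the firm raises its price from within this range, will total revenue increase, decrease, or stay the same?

Arc ε = (-158/6.4)(8.80/929.0) ≈ -0.234.
|ε| = 0.23 < 1, so demand is inelastic. A price rise therefore raises total revenue.

increase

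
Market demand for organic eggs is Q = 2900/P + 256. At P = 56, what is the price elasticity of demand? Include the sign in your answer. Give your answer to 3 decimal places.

At P = 56, Q = 307.786.
dQ/dP = −2900/P² = -0.925.
ε = (dQ/dP)(P/Q) = (-0.925)(56/307.786).
|ε| < 1, so demand is inelastic at this price.

-0.168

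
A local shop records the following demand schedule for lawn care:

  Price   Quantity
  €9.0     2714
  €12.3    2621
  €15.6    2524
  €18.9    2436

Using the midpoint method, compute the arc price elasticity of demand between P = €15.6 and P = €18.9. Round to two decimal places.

-0.19

At P = 15.6, Q = 2524; at P = 18.9, Q = 2436.
ΔQ = -88, ΔP = 3.3. Midpoints: P̄ = 17.25, Q̄ = 2480.0.
ε = (ΔQ/ΔP)(P̄/Q̄) = (-88/3.3)(17.25/2480.0).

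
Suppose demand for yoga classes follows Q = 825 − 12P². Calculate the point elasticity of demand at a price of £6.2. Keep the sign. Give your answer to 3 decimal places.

At P = 6.2, Q = 363.720.
dQ/dP = −24P = -148.800.
ε = (dQ/dP)(P/Q) = (-148.800)(6.2/363.720).

-2.536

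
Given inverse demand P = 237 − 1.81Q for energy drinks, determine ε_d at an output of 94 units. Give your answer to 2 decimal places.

-0.39

At Q = 94, P = 237 − 1.81(94) = 66.86.
dP/dQ = −1.81, so dQ/dP = 1/(−1.81) = -0.552.
ε = (dQ/dP)(P/Q) = (-0.552)(66.86/94).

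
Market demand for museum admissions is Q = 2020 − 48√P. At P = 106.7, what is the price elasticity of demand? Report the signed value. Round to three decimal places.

-0.163

At P = 106.7, Q = 1524.181.
dQ/dP = −48/(2√P) = -2.323.
ε = (dQ/dP)(P/Q) = (-2.323)(106.7/1524.181).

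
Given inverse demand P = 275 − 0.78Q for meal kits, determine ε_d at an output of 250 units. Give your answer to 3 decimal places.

-0.410

At Q = 250, P = 275 − 0.78(250) = 80.00.
dP/dQ = −0.78, so dQ/dP = 1/(−0.78) = -1.282.
ε = (dQ/dP)(P/Q) = (-1.282)(80.00/250).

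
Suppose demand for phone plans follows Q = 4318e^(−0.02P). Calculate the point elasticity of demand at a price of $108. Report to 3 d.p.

-2.160

At P = 108, Q = 497.974.
dQ/dP = −0.02·4318e^(−0.02P) = −0.02Q = -9.959.
ε = (dQ/dP)(P/Q) = (-9.959)(108/497.974).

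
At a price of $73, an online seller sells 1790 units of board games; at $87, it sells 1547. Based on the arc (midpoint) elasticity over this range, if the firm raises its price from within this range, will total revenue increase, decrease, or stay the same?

increase

Arc ε = (-243/14)(80.00/1668.5) ≈ -0.832.
|ε| = 0.83 < 1, so demand is inelastic. A price rise therefore raises total revenue.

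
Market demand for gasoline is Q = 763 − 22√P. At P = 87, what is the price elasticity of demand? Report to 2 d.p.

-0.18

At P = 87, Q = 557.798.
dQ/dP = −22/(2√P) = -1.179.
ε = (dQ/dP)(P/Q) = (-1.179)(87/557.798).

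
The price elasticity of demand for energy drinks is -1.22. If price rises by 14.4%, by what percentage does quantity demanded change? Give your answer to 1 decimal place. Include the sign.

%ΔQ ≈ ε × %ΔP = (-1.22)(14.4%) = -17.57%.

-17.6%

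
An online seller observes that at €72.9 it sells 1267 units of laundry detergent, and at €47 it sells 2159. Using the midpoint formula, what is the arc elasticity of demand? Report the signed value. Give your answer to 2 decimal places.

-1.21

ΔQ = 2159 − 1267 = 892; ΔP = 47 − 72.9 = -25.9.
Midpoints: P̄ = 59.95, Q̄ = 1713.0.
ε = (ΔQ/ΔP)(P̄/Q̄) = (892/-25.9)(59.95/1713.0).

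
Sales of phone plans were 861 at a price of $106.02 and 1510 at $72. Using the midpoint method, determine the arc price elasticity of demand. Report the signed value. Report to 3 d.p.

ΔQ = 1510 − 861 = 649; ΔP = 72 − 106.02 = -34.02.
Midpoints: P̄ = 89.01, Q̄ = 1185.5.
ε = (ΔQ/ΔP)(P̄/Q̄) = (649/-34.02)(89.01/1185.5).

-1.432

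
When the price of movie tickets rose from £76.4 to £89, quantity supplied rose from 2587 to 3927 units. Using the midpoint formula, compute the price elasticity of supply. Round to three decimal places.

ΔQ = 3927 − 2587 = 1340; ΔP = 89 − 76.4 = 12.6.
Midpoints: P̄ = 82.70, Q̄ = 3257.0.
ε_s = (ΔQ/ΔP)(P̄/Q̄) = (1340/12.6)(82.70/3257.0).

2.700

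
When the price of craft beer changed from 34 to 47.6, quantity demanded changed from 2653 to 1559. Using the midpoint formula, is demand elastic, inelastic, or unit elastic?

Arc ε ≈ -1.558.
|ε| = 1.56 > 1.

elastic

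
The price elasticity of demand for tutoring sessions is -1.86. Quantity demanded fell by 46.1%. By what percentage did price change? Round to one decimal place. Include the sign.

24.8%

%ΔP ≈ %ΔQ / ε = (-46.1%)/(-1.86) = 24.78%.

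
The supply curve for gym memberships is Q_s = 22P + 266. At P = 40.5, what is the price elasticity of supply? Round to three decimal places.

0.770

At P = 40.5, Q_s = 1157.
dQ_s/dP = 22.
ε_s = (dQ_s/dP)(P/Q_s) = (22)(40.5/1157).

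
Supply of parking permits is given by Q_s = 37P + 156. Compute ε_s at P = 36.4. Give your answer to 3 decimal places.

0.896

At P = 36.4, Q_s = 1502.80.
dQ_s/dP = 37.
ε_s = (dQ_s/dP)(P/Q_s) = (37)(36.4/1502.80).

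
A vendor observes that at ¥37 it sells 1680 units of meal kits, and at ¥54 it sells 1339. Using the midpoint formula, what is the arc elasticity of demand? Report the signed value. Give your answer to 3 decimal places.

ΔQ = 1339 − 1680 = -341; ΔP = 54 − 37 = 17.
Midpoints: P̄ = 45.50, Q̄ = 1509.5.
ε = (ΔQ/ΔP)(P̄/Q̄) = (-341/17)(45.50/1509.5).

-0.605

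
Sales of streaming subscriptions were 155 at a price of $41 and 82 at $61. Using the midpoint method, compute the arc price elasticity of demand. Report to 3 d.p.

-1.571

ΔQ = 82 − 155 = -73; ΔP = 61 − 41 = 20.
Midpoints: P̄ = 51.00, Q̄ = 118.5.
ε = (ΔQ/ΔP)(P̄/Q̄) = (-73/20)(51.00/118.5).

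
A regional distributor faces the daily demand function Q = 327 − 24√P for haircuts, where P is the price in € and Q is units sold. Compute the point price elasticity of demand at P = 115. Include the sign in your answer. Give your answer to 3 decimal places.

-1.848

At P = 115, Q = 69.629.
dQ/dP = −24/(2√P) = -1.119.
ε = (dQ/dP)(P/Q) = (-1.119)(115/69.629).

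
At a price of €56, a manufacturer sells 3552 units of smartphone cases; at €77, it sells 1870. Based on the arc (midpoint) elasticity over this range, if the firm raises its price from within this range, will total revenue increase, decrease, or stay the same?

decrease

Arc ε = (-1682/21)(66.50/2711.0) ≈ -1.965.
|ε| = 1.96 > 1, so demand is elastic. A price rise therefore reduces total revenue.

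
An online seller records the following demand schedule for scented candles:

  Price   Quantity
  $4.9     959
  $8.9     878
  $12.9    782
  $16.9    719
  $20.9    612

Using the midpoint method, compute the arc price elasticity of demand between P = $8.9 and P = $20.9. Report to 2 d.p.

At P = 8.9, Q = 878; at P = 20.9, Q = 612.
ΔQ = -266, ΔP = 12.0. Midpoints: P̄ = 14.90, Q̄ = 745.0.
ε = (ΔQ/ΔP)(P̄/Q̄) = (-266/12.0)(14.90/745.0).

-0.44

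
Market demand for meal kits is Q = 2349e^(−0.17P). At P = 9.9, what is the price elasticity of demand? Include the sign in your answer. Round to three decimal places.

At P = 9.9, Q = 436.481.
dQ/dP = −0.17·2349e^(−0.17P) = −0.17Q = -74.202.
ε = (dQ/dP)(P/Q) = (-74.202)(9.9/436.481).

-1.683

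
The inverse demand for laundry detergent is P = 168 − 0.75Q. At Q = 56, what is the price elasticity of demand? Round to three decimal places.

-3.000

At Q = 56, P = 168 − 0.75(56) = 126.00.
dP/dQ = −0.75, so dQ/dP = 1/(−0.75) = -1.333.
ε = (dQ/dP)(P/Q) = (-1.333)(126.00/56).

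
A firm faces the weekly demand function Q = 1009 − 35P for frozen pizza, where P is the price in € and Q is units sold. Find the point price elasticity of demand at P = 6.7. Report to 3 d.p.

At P = 6.7, Q = 774.500.
dQ/dP = −35.
ε = (dQ/dP)(P/Q) = (-35)(6.7/774.500).
|ε| < 1, so demand is inelastic at this price.

-0.303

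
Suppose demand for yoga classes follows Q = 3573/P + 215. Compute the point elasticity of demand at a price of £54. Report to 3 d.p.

-0.235

At P = 54, Q = 281.167.
dQ/dP = −3573/P² = -1.225.
ε = (dQ/dP)(P/Q) = (-1.225)(54/281.167).
|ε| < 1, so demand is inelastic at this price.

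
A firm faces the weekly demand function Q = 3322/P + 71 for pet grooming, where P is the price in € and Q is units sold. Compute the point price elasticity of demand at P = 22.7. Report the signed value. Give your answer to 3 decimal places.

At P = 22.7, Q = 217.344.
dQ/dP = −3322/P² = -6.447.
ε = (dQ/dP)(P/Q) = (-6.447)(22.7/217.344).
|ε| < 1, so demand is inelastic at this price.

-0.673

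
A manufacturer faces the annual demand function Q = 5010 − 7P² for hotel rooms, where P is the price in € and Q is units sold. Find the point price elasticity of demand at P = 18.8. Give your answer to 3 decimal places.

-1.951

At P = 18.8, Q = 2535.920.
dQ/dP = −14P = -263.200.
ε = (dQ/dP)(P/Q) = (-263.200)(18.8/2535.920).
|ε| > 1, so demand is elastic at this price.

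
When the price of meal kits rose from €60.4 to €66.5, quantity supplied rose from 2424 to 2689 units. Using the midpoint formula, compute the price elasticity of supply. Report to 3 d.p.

1.078

ΔQ = 2689 − 2424 = 265; ΔP = 66.5 − 60.4 = 6.1.
Midpoints: P̄ = 63.45, Q̄ = 2556.5.
ε_s = (ΔQ/ΔP)(P̄/Q̄) = (265/6.1)(63.45/2556.5).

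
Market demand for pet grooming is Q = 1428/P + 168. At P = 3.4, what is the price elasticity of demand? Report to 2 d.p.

-0.71

At P = 3.4, Q = 588.
dQ/dP = −1428/P² = -123.529.
ε = (dQ/dP)(P/Q) = (-123.529)(3.4/588).
|ε| < 1, so demand is inelastic at this price.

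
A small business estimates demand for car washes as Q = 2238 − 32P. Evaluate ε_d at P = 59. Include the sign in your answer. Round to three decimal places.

-5.394

At P = 59, Q = 350.
dQ/dP = −32.
ε = (dQ/dP)(P/Q) = (-32)(59/350).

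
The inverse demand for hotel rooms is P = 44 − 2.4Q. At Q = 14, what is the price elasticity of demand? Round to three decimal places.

-0.310

At Q = 14, P = 44 − 2.4(14) = 10.40.
dP/dQ = −2.4, so dQ/dP = 1/(−2.4) = -0.417.
ε = (dQ/dP)(P/Q) = (-0.417)(10.40/14).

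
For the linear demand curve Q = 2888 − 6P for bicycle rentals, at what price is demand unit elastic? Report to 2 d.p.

For linear demand Q = a − bP, ε = −bP/(a − bP). |ε| = 1 when bP = a − bP, i.e. P = a/(2b).
P = 2888/(2·6) = 2888/12 = 240.6667.

240.67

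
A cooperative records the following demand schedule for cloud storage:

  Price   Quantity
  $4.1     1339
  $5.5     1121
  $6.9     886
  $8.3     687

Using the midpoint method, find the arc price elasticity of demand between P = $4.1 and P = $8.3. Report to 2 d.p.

At P = 4.1, Q = 1339; at P = 8.3, Q = 687.
ΔQ = -652, ΔP = 4.2. Midpoints: P̄ = 6.20, Q̄ = 1013.0.
ε = (ΔQ/ΔP)(P̄/Q̄) = (-652/4.2)(6.20/1013.0).

-0.95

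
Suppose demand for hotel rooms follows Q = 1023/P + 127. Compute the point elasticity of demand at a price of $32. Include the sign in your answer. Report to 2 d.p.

-0.20

At P = 32, Q = 158.969.
dQ/dP = −1023/P² = -0.999.
ε = (dQ/dP)(P/Q) = (-0.999)(32/158.969).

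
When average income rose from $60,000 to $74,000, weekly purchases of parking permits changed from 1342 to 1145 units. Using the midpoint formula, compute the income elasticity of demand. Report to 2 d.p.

ΔQ = -197, ΔI = 14000. Midpoints: Ī = 67,000, Q̄ = 1243.5.
ε_I = (ΔQ/ΔI)(Ī/Q̄) = (-197/14000)(67000/1243.5).
ε_I < 0, so the good is inferior.

-0.76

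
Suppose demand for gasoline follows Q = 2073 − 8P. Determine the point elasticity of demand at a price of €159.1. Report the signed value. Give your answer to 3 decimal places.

At P = 159.1, Q = 800.200.
dQ/dP = −8.
ε = (dQ/dP)(P/Q) = (-8)(159.1/800.200).
|ε| > 1, so demand is elastic at this price.

-1.591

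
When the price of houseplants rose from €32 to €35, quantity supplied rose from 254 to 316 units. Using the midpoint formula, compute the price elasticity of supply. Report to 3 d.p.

ΔQ = 316 − 254 = 62; ΔP = 35 − 32 = 3.
Midpoints: P̄ = 33.50, Q̄ = 285.0.
ε_s = (ΔQ/ΔP)(P̄/Q̄) = (62/3)(33.50/285.0).

2.429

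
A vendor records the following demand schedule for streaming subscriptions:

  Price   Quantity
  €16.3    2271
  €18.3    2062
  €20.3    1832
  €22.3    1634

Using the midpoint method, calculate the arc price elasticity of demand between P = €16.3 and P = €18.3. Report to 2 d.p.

At P = 16.3, Q = 2271; at P = 18.3, Q = 2062.
ΔQ = -209, ΔP = 2.0. Midpoints: P̄ = 17.30, Q̄ = 2166.5.
ε = (ΔQ/ΔP)(P̄/Q̄) = (-209/2.0)(17.30/2166.5).

-0.83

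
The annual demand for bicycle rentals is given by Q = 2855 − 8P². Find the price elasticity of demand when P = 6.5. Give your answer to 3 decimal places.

At P = 6.5, Q = 2517.
dQ/dP = −16P = -104.
ε = (dQ/dP)(P/Q) = (-104)(6.5/2517).

-0.269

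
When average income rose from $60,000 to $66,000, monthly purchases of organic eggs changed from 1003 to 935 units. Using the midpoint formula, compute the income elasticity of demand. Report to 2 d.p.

ΔQ = -68, ΔI = 6000. Midpoints: Ī = 63,000, Q̄ = 969.0.
ε_I = (ΔQ/ΔI)(Ī/Q̄) = (-68/6000)(63000/969.0).

-0.74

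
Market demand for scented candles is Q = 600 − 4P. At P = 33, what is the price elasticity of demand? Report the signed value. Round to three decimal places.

-0.282

At P = 33, Q = 468.
dQ/dP = −4.
ε = (dQ/dP)(P/Q) = (-4)(33/468).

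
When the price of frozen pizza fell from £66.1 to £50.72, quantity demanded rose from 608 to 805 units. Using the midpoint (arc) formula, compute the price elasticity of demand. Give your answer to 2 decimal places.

ΔQ = 805 − 608 = 197; ΔP = 50.72 − 66.1 = -15.38.
Midpoints: P̄ = 58.41, Q̄ = 706.5.
ε = (ΔQ/ΔP)(P̄/Q̄) = (197/-15.38)(58.41/706.5).

-1.06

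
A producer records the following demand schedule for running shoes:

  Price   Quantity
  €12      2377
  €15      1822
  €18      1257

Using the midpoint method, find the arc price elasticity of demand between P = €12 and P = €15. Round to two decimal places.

-1.19

At P = 12, Q = 2377; at P = 15, Q = 1822.
ΔQ = -555, ΔP = 3. Midpoints: P̄ = 13.50, Q̄ = 2099.5.
ε = (ΔQ/ΔP)(P̄/Q̄) = (-555/3)(13.50/2099.5).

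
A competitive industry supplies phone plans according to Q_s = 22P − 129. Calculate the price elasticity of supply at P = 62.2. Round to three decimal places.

1.104

At P = 62.2, Q_s = 1239.40.
dQ_s/dP = 22.
ε_s = (dQ_s/dP)(P/Q_s) = (22)(62.2/1239.40).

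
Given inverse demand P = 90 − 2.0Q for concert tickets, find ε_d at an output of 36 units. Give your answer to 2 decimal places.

At Q = 36, P = 90 − 2.0(36) = 18.00.
dP/dQ = −2.0, so dQ/dP = 1/(−2.0) = -0.500.
ε = (dQ/dP)(P/Q) = (-0.500)(18.00/36).

-0.25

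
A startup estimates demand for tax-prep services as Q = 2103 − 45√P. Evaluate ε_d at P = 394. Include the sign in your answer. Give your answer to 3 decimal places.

-0.369

At P = 394, Q = 1209.776.
dQ/dP = −45/(2√P) = -1.134.
ε = (dQ/dP)(P/Q) = (-1.134)(394/1209.776).
|ε| < 1, so demand is inelastic at this price.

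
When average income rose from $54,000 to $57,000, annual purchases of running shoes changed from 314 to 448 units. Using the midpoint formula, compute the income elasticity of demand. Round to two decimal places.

6.51

ΔQ = 134, ΔI = 3000. Midpoints: Ī = 55,500, Q̄ = 381.0.
ε_I = (ΔQ/ΔI)(Ī/Q̄) = (134/3000)(55500/381.0).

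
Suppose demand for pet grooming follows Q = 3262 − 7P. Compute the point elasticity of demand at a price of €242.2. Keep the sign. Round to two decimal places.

-1.08

At P = 242.2, Q = 1566.600.
dQ/dP = −7.
ε = (dQ/dP)(P/Q) = (-7)(242.2/1566.600).
|ε| > 1, so demand is elastic at this price.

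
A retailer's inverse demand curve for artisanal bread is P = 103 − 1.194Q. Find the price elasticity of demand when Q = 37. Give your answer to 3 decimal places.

At Q = 37, P = 103 − 1.194(37) = 58.82.
dP/dQ = −1.194, so dQ/dP = 1/(−1.194) = -0.838.
ε = (dQ/dP)(P/Q) = (-0.838)(58.82/37).

-1.331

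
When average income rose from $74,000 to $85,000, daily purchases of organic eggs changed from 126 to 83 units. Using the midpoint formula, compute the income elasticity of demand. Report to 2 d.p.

ΔQ = -43, ΔI = 11000. Midpoints: Ī = 79,500, Q̄ = 104.5.
ε_I = (ΔQ/ΔI)(Ī/Q̄) = (-43/11000)(79500/104.5).
ε_I < 0, so the good is inferior.

-2.97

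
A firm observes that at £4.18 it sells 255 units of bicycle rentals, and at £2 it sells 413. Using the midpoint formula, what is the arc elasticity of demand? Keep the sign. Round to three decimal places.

-0.671

ΔQ = 413 − 255 = 158; ΔP = 2 − 4.18 = -2.18.
Midpoints: P̄ = 3.09, Q̄ = 334.0.
ε = (ΔQ/ΔP)(P̄/Q̄) = (158/-2.18)(3.09/334.0).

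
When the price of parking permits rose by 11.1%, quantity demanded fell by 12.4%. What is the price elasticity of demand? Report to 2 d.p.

-1.12

ε = %ΔQ / %ΔP = (-12.4)/(11.1) = -1.117.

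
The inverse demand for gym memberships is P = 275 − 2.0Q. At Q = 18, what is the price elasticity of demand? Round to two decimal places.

At Q = 18, P = 275 − 2.0(18) = 239.00.
dP/dQ = −2.0, so dQ/dP = 1/(−2.0) = -0.500.
ε = (dQ/dP)(P/Q) = (-0.500)(239.00/18).

-6.64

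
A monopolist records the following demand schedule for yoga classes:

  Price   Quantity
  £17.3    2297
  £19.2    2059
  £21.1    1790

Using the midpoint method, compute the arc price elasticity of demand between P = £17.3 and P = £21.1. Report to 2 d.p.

-1.25

At P = 17.3, Q = 2297; at P = 21.1, Q = 1790.
ΔQ = -507, ΔP = 3.8. Midpoints: P̄ = 19.20, Q̄ = 2043.5.
ε = (ΔQ/ΔP)(P̄/Q̄) = (-507/3.8)(19.20/2043.5).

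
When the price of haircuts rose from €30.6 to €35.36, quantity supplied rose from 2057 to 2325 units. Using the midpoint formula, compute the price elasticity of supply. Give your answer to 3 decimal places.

ΔQ = 2325 − 2057 = 268; ΔP = 35.36 − 30.6 = 4.76.
Midpoints: P̄ = 32.98, Q̄ = 2191.0.
ε_s = (ΔQ/ΔP)(P̄/Q̄) = (268/4.76)(32.98/2191.0).

0.847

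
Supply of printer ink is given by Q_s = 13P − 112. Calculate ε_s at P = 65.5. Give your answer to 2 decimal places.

1.15

At P = 65.5, Q_s = 739.50.
dQ_s/dP = 13.
ε_s = (dQ_s/dP)(P/Q_s) = (13)(65.5/739.50).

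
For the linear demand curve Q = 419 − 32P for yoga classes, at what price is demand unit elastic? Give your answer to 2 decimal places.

For linear demand Q = a − bP, ε = −bP/(a − bP). |ε| = 1 when bP = a − bP, i.e. P = a/(2b).
P = 419/(2·32) = 419/64 = 6.5469.

6.55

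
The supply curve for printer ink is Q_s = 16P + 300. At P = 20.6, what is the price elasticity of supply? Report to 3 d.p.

0.524

At P = 20.6, Q_s = 629.60.
dQ_s/dP = 16.
ε_s = (dQ_s/dP)(P/Q_s) = (16)(20.6/629.60).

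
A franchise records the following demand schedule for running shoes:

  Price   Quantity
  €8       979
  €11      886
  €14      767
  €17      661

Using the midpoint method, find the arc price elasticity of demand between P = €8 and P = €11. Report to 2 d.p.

At P = 8, Q = 979; at P = 11, Q = 886.
ΔQ = -93, ΔP = 3. Midpoints: P̄ = 9.50, Q̄ = 932.5.
ε = (ΔQ/ΔP)(P̄/Q̄) = (-93/3)(9.50/932.5).

-0.32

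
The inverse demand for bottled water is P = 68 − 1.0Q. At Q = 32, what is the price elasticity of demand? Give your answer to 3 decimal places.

At Q = 32, P = 68 − 1.0(32) = 36.00.
dP/dQ = −1.0, so dQ/dP = 1/(−1.0) = -1.000.
ε = (dQ/dP)(P/Q) = (-1.000)(36.00/32).

-1.125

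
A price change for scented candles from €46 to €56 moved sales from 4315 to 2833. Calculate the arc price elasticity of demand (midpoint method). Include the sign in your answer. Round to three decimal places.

-2.115

ΔQ = 2833 − 4315 = -1482; ΔP = 56 − 46 = 10.
Midpoints: P̄ = 51.00, Q̄ = 3574.0.
ε = (ΔQ/ΔP)(P̄/Q̄) = (-1482/10)(51.00/3574.0).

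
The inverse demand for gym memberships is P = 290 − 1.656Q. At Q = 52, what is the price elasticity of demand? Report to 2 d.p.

At Q = 52, P = 290 − 1.656(52) = 203.89.
dP/dQ = −1.656, so dQ/dP = 1/(−1.656) = -0.604.
ε = (dQ/dP)(P/Q) = (-0.604)(203.89/52).

-2.37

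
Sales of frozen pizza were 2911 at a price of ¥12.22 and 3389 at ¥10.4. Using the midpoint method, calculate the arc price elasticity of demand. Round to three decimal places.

-0.943

ΔQ = 3389 − 2911 = 478; ΔP = 10.4 − 12.22 = -1.82.
Midpoints: P̄ = 11.31, Q̄ = 3150.0.
ε = (ΔQ/ΔP)(P̄/Q̄) = (478/-1.82)(11.31/3150.0).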